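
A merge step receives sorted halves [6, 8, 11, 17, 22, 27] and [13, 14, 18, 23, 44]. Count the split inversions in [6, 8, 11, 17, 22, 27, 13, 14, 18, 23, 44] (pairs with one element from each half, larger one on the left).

For each element r of the right run, count left-run elements greater than r:
r = 13: 17, 22, 27 → 3
r = 14: 17, 22, 27 → 3
r = 18: 22, 27 → 2
r = 23: 27 → 1
r = 44: none → 0
Cross-inversions: 3 + 3 + 2 + 1 + 0 = 9

9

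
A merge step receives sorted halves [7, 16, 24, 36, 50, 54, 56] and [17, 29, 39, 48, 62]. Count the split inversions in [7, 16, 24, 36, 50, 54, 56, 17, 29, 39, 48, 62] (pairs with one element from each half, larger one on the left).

15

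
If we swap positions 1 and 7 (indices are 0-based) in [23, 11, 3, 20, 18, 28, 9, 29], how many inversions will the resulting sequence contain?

Positions 1 and 7 hold 11 and 29; after swapping, the array is [23, 29, 3, 20, 18, 28, 9, 11].
For each element, count later entries that are smaller:
23 → 3, 20, 18, 9, 11 → 5
29 → 3, 20, 18, 28, 9, 11 → 6
3 → none → 0
20 → 18, 9, 11 → 3
18 → 9, 11 → 2
28 → 9, 11 → 2
9 → none → 0
11 → none → 0
Sum: 5 + 6 + 0 + 3 + 2 + 2 + 0 + 0 = 18

18 inversions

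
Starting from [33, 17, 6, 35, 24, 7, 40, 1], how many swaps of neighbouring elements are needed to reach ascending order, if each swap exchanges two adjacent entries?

16

The minimum number of adjacent swaps to sort an array equals its inversion count, since every such swap removes exactly one inversion.
Count inversions — for each element, later elements that are smaller:
33: 17, 6, 24, 7, 1 → 5
17: 6, 7, 1 → 3
6: 1 → 1
35: 24, 7, 1 → 3
24: 7, 1 → 2
7: 1 → 1
40: 1 → 1
1: none → 0
Total inversions: 5 + 3 + 1 + 3 + 2 + 1 + 1 + 0 = 16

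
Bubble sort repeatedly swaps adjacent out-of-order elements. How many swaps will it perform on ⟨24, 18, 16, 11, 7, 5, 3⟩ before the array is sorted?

Each adjacent swap fixes exactly one inversion, so the minimum swap count equals the number of inversions.
Count inversions — for each element, later elements that are smaller:
24: 18, 16, 11, 7, 5, 3 → 6
18: 16, 11, 7, 5, 3 → 5
16: 11, 7, 5, 3 → 4
11: 7, 5, 3 → 3
7: 5, 3 → 2
5: 3 → 1
3: none → 0
Total inversions: 6 + 5 + 4 + 3 + 2 + 1 + 0 = 21

21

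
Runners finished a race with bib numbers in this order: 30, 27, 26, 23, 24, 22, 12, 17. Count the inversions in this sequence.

26

Sweep left to right; for each value list the smaller values that follow it:
30 → 27, 26, 23, 24, 22, 12, 17 → 7
27 → 26, 23, 24, 22, 12, 17 → 6
26 → 23, 24, 22, 12, 17 → 5
23 → 22, 12, 17 → 3
24 → 22, 12, 17 → 3
22 → 12, 17 → 2
12 → none → 0
17 → none → 0
Sum: 7 + 6 + 5 + 3 + 3 + 2 + 0 + 0 = 26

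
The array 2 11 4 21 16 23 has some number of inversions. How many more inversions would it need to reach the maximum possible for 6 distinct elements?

13

Maximum inversions for 6 distinct elements is C(6, 2) = 6·5/2 = 15.
Current inversions — for each element, count later smaller elements:
2: 0
11: 1
4: 0
21: 1
16: 0
23: 0
Current total: 0 + 1 + 0 + 1 + 0 + 0 = 2
Shortfall: 15 − 2 = 13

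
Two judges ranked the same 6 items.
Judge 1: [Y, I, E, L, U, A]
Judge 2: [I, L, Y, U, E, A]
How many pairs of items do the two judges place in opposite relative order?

Assign each item its position (1..6) in the first ordering, then rewrite the second ordering as that position sequence:
positions: Y→1, I→2, E→3, L→4, U→5, A→6
second ordering as positions: [2, 4, 1, 5, 3, 6]
Discordant pairs = inversions in this position sequence.
2: 1 → 1
4: 1, 3 → 2
1: 0
5: 3 → 1
3: 0
6: 0
Total: 1 + 2 + 0 + 1 + 0 + 0 = 4

4 discordant pairs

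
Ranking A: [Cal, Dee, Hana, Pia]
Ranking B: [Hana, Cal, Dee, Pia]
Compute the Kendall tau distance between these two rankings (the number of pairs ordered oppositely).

Assign each item its position (1..4) in the first ordering, then rewrite the second ordering as that position sequence:
positions: Cal→1, Dee→2, Hana→3, Pia→4
second ordering as positions: [3, 1, 2, 4]
Discordant pairs = inversions in this position sequence.
3: 1, 2 → 2
1: 0
2: 0
4: 0
Total: 2 + 0 + 0 + 0 = 2

2 discordant pairs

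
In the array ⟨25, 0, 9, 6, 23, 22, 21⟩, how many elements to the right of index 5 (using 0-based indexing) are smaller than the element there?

The element at index 5 is 22.
Elements after it: 21
Those smaller than 22: 21

1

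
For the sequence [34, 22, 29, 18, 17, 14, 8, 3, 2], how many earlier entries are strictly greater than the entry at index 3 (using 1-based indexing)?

1 such element

The element at index 3 is 29.
Elements before it: 34, 22
Those larger than 29: 34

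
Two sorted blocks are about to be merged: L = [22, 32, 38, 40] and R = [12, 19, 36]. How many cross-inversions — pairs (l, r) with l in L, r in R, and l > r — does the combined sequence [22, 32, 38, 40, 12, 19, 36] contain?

For each element r of the right run, count left-run elements greater than r:
r = 12: 22, 32, 38, 40 → 4
r = 19: 22, 32, 38, 40 → 4
r = 36: 38, 40 → 2
Cross-inversions: 4 + 4 + 2 = 10

10 split inversions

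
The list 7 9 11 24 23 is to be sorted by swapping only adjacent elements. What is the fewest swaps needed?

1 adjacent swap

Minimum adjacent swaps = number of inversions (each swap of adjacent out-of-order elements removes one inversion and no swap can remove more).
Count inversions — for each element, later elements that are smaller:
7: none → 0
9: none → 0
11: none → 0
24: 23 → 1
23: none → 0
Total inversions: 0 + 0 + 0 + 1 + 0 = 1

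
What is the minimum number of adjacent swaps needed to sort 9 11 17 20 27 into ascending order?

There are 0 adjacent swaps.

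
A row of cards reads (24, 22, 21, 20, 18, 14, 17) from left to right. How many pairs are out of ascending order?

20 out-of-order pairs

Sweep left to right; for each value list the smaller values that follow it:
24 → 22, 21, 20, 18, 14, 17 → 6
22 → 21, 20, 18, 14, 17 → 5
21 → 20, 18, 14, 17 → 4
20 → 18, 14, 17 → 3
18 → 14, 17 → 2
14 → none → 0
17 → none → 0
Sum: 6 + 5 + 4 + 3 + 2 + 0 + 0 = 20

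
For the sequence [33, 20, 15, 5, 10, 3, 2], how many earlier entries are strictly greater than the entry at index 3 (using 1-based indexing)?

2 such elements

The element at index 3 is 15.
Elements before it: 33, 20
Those larger than 15: 33, 20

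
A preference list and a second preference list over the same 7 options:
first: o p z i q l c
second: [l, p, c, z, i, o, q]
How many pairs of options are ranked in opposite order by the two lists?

12 pairs

Assign each item its position (1..7) in the first ordering, then rewrite the second ordering as that position sequence:
positions: o→1, p→2, z→3, i→4, q→5, l→6, c→7
second ordering as positions: [6, 2, 7, 3, 4, 1, 5]
Discordant pairs = inversions in this position sequence.
6: 2, 3, 4, 1, 5 → 5
2: 1 → 1
7: 3, 4, 1, 5 → 4
3: 1 → 1
4: 1 → 1
1: 0
5: 0
Total: 5 + 1 + 4 + 1 + 1 + 0 + 0 = 12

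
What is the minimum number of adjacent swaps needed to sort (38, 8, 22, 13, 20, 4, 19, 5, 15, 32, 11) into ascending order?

The minimum number of adjacent swaps to sort an array equals its inversion count, since every such swap removes exactly one inversion.
Count inversions — for each element, later elements that are smaller:
38: 8, 22, 13, 20, 4, 19, 5, 15, 32, 11 → 10
8: 4, 5 → 2
22: 13, 20, 4, 19, 5, 15, 11 → 7
13: 4, 5, 11 → 3
20: 4, 19, 5, 15, 11 → 5
4: none → 0
19: 5, 15, 11 → 3
5: none → 0
15: 11 → 1
32: 11 → 1
11: none → 0
Total inversions: 10 + 2 + 7 + 3 + 5 + 0 + 3 + 0 + 1 + 1 + 0 = 32

32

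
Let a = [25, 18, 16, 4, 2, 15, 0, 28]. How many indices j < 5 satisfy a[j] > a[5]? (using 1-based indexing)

The element at index 5 is 2.
Elements before it: 25, 18, 16, 4
Those larger than 2: 25, 18, 16, 4

4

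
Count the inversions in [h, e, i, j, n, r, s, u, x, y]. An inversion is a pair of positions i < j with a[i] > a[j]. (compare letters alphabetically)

1

Count, for each position, how many later elements it exceeds:
h: 1
e: 0
i: 0
j: 0
n: 0
r: 0
s: 0
u: 0
x: 0
y: 0
Sum: 1 + 0 + 0 + 0 + 0 + 0 + 0 + 0 + 0 + 0 = 1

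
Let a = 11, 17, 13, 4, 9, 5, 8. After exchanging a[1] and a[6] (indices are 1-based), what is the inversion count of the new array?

Positions 1 and 6 hold 11 and 5; after swapping, the array is [5, 17, 13, 4, 9, 11, 8].
Sweep left to right; for each value list the smaller values that follow it:
5 → 4 → 1
17 → 13, 4, 9, 11, 8 → 5
13 → 4, 9, 11, 8 → 4
4 → none → 0
9 → 8 → 1
11 → 8 → 1
8 → none → 0
Sum: 1 + 5 + 4 + 0 + 1 + 1 + 0 = 12

12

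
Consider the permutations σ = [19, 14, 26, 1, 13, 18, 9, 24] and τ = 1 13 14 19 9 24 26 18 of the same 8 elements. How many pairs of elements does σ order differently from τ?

Assign each item its position (1..8) in the first ordering, then rewrite the second ordering as that position sequence:
positions: 19→1, 14→2, 26→3, 1→4, 13→5, 18→6, 9→7, 24→8
second ordering as positions: [4, 5, 2, 1, 7, 8, 3, 6]
Discordant pairs = inversions in this position sequence.
4: 2, 1, 3 → 3
5: 2, 1, 3 → 3
2: 1 → 1
1: 0
7: 3, 6 → 2
8: 3, 6 → 2
3: 0
6: 0
Total: 3 + 3 + 1 + 0 + 2 + 2 + 0 + 0 = 11

11 discordant pairs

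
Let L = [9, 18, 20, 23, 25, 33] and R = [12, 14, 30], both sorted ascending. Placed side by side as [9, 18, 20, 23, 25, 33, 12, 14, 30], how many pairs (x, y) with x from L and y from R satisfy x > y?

For each element r of the right run, count left-run elements greater than r:
r = 12: 18, 20, 23, 25, 33 → 5
r = 14: 18, 20, 23, 25, 33 → 5
r = 30: 33 → 1
Cross-inversions: 5 + 5 + 1 = 11

11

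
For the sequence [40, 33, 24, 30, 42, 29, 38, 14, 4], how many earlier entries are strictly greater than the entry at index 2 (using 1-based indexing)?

1 such element

The element at index 2 is 33.
Elements before it: 40
Those larger than 33: 40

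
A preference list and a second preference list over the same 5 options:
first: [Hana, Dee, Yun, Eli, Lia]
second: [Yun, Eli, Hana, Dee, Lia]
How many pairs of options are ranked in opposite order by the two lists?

4 pairs

Assign each item its position (1..5) in the first ordering, then rewrite the second ordering as that position sequence:
positions: Hana→1, Dee→2, Yun→3, Eli→4, Lia→5
second ordering as positions: [3, 4, 1, 2, 5]
Discordant pairs = inversions in this position sequence.
3: 1, 2 → 2
4: 1, 2 → 2
1: 0
2: 0
5: 0
Total: 2 + 2 + 0 + 0 + 0 = 4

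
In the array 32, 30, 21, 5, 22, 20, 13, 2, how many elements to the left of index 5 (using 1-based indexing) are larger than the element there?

2

The element at index 5 is 22.
Elements before it: 32, 30, 21, 5
Those larger than 22: 32, 30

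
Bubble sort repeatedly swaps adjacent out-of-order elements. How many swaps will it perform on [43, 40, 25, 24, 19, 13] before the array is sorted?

15

Each adjacent swap fixes exactly one inversion, so the minimum swap count equals the number of inversions.
Count inversions — for each element, later elements that are smaller:
43: 40, 25, 24, 19, 13 → 5
40: 25, 24, 19, 13 → 4
25: 24, 19, 13 → 3
24: 19, 13 → 2
19: 13 → 1
13: none → 0
Total inversions: 5 + 4 + 3 + 2 + 1 + 0 = 15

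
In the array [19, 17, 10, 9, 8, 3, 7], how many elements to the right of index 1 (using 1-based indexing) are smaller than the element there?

6 such elements

The element at index 1 is 19.
Elements after it: 17, 10, 9, 8, 3, 7
Those smaller than 19: 17, 10, 9, 8, 3, 7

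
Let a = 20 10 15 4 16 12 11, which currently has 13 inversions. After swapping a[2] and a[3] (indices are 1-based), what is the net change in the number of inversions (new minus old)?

Positions 2 and 3 hold 10 and 15; after swapping, the array is [20, 15, 10, 4, 16, 12, 11].
Count, for each position, how many later elements it exceeds:
20: 6
15: 4
10: 1
4: 0
16: 2
12: 1
11: 0
Sum: 6 + 4 + 1 + 0 + 2 + 1 + 0 = 14
Change: 14 − 13 = +1

+1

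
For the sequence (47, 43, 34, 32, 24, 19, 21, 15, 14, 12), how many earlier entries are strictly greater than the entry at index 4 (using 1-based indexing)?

3 such elements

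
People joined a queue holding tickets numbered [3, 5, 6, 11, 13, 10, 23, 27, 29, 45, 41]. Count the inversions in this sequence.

3

Sweep left to right; for each value list the smaller values that follow it:
3: 0
5: 0
6: 0
11: 1
13: 1
10: 0
23: 0
27: 0
29: 0
45: 1
41: 0
Sum: 0 + 0 + 0 + 1 + 1 + 0 + 0 + 0 + 0 + 1 + 0 = 3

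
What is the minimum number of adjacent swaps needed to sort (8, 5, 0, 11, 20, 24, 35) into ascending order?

The minimum number of adjacent swaps to sort an array equals its inversion count, since every such swap removes exactly one inversion.
Count inversions — for each element, later elements that are smaller:
8: 5, 0 → 2
5: 0 → 1
0: none → 0
11: none → 0
20: none → 0
24: none → 0
35: none → 0
Total inversions: 2 + 1 + 0 + 0 + 0 + 0 + 0 = 3

3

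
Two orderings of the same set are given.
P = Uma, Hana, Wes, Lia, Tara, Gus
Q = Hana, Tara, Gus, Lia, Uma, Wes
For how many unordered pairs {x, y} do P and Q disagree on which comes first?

Assign each item its position (1..6) in the first ordering, then rewrite the second ordering as that position sequence:
positions: Uma→1, Hana→2, Wes→3, Lia→4, Tara→5, Gus→6
second ordering as positions: [2, 5, 6, 4, 1, 3]
Discordant pairs = inversions in this position sequence.
2: 1 → 1
5: 4, 1, 3 → 3
6: 4, 1, 3 → 3
4: 1, 3 → 2
1: 0
3: 0
Total: 1 + 3 + 3 + 2 + 0 + 0 = 9

There are 9 disagreeing pairs.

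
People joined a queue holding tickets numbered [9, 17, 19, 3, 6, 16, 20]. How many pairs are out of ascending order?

Inversion pairs (indices are 1-based):
(1,4): 9 > 3
(1,5): 9 > 6
(2,4): 17 > 3
(2,5): 17 > 6
(2,6): 17 > 16
(3,4): 19 > 3
(3,5): 19 > 6
(3,6): 19 > 16
That's 8 pairs.

8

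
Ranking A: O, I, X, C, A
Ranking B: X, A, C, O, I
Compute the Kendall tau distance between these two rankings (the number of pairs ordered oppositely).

Assign each item its position (1..5) in the first ordering, then rewrite the second ordering as that position sequence:
positions: O→1, I→2, X→3, C→4, A→5
second ordering as positions: [3, 5, 4, 1, 2]
Discordant pairs = inversions in this position sequence.
3: 1, 2 → 2
5: 4, 1, 2 → 3
4: 1, 2 → 2
1: 0
2: 0
Total: 2 + 3 + 2 + 0 + 0 = 7

7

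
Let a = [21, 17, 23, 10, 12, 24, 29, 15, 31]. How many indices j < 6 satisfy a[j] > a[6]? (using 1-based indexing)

0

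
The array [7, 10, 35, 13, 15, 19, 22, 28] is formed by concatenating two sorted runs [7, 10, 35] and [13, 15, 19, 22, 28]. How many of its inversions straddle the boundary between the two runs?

Count, for every r in R, how many entries of L exceed r:
r = 13: 35 → 1
r = 15: 35 → 1
r = 19: 35 → 1
r = 22: 35 → 1
r = 28: 35 → 1
Cross-inversions: 1 + 1 + 1 + 1 + 1 = 5

There are 5 cross-inversions.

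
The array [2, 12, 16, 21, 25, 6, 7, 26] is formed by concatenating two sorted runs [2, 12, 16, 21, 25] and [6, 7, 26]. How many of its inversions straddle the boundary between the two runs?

For each element r of the right run, count left-run elements greater than r:
r = 6: 12, 16, 21, 25 → 4
r = 7: 12, 16, 21, 25 → 4
r = 26: none → 0
Cross-inversions: 4 + 4 + 0 = 8

Cross-inversions: 8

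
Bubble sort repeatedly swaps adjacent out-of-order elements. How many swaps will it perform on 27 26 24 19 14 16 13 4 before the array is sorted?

27 swaps

Minimum adjacent swaps = number of inversions (each swap of adjacent out-of-order elements removes one inversion and no swap can remove more).
Count inversions — for each element, later elements that are smaller:
27: 26, 24, 19, 14, 16, 13, 4 → 7
26: 24, 19, 14, 16, 13, 4 → 6
24: 19, 14, 16, 13, 4 → 5
19: 14, 16, 13, 4 → 4
14: 13, 4 → 2
16: 13, 4 → 2
13: 4 → 1
4: none → 0
Total inversions: 7 + 6 + 5 + 4 + 2 + 2 + 1 + 0 = 27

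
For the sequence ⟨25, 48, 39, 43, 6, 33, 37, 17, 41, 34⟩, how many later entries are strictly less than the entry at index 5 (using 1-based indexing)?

The element at index 5 is 6.
Elements after it: 33, 37, 17, 41, 34
None of them are smaller than 6.

0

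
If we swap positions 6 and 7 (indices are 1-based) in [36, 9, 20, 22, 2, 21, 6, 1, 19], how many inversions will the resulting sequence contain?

24

Positions 6 and 7 hold 21 and 6; after swapping, the array is [36, 9, 20, 22, 2, 6, 21, 1, 19].
For each element, count later entries that are smaller:
36 → 9, 20, 22, 2, 6, 21, 1, 19 → 8
9 → 2, 6, 1 → 3
20 → 2, 6, 1, 19 → 4
22 → 2, 6, 21, 1, 19 → 5
2 → 1 → 1
6 → 1 → 1
21 → 1, 19 → 2
1 → none → 0
19 → none → 0
Sum: 8 + 3 + 4 + 5 + 1 + 1 + 2 + 0 + 0 = 24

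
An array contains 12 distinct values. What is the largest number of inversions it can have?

There are 66 inversions.

A reversed (strictly descending) arrangement makes every pair an inversion, giving C(12, 2) inversions.
C(12, 2) = 12·11/2 = 66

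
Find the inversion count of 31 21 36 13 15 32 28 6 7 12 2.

42

Element-by-element contributions:
31: 8
21: 6
36: 8
13: 4
15: 4
32: 5
28: 4
6: 1
7: 1
12: 1
2: 0
Sum: 8 + 6 + 8 + 4 + 4 + 5 + 4 + 1 + 1 + 1 + 0 = 42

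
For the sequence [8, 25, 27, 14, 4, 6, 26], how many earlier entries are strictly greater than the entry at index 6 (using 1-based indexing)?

4 such elements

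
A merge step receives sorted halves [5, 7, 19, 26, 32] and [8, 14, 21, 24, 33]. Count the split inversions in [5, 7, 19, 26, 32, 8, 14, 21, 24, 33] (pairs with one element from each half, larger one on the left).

10

For each element r of the right run, count left-run elements greater than r:
r = 8: 19, 26, 32 → 3
r = 14: 19, 26, 32 → 3
r = 21: 26, 32 → 2
r = 24: 26, 32 → 2
r = 33: none → 0
Cross-inversions: 3 + 3 + 2 + 2 + 0 = 10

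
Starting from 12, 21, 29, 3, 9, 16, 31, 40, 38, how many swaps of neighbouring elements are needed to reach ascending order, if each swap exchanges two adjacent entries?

9

Minimum adjacent swaps = number of inversions (each swap of adjacent out-of-order elements removes one inversion and no swap can remove more).
Count inversions — for each element, later elements that are smaller:
12: 3, 9 → 2
21: 3, 9, 16 → 3
29: 3, 9, 16 → 3
3: none → 0
9: none → 0
16: none → 0
31: none → 0
40: 38 → 1
38: none → 0
Total inversions: 2 + 3 + 3 + 0 + 0 + 0 + 0 + 1 + 0 = 9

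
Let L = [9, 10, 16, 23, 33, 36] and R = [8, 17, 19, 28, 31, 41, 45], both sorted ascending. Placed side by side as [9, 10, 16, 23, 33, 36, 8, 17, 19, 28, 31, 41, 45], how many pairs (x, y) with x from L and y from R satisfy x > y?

16 cross-inversions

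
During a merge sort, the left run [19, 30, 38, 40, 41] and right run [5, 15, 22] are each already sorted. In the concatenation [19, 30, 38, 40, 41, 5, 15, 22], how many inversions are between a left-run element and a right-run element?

14 split inversions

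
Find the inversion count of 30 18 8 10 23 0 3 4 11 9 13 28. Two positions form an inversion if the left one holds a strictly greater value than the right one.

33

Element-by-element contributions:
30: 11
18: 8
8: 3
10: 4
23: 6
0: 0
3: 0
4: 0
11: 1
9: 0
13: 0
28: 0
Sum: 11 + 8 + 3 + 4 + 6 + 0 + 0 + 0 + 1 + 0 + 0 + 0 = 33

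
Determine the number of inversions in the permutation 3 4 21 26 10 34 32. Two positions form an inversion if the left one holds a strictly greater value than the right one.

Inversion pairs (indices are 0-based):
(2,4): 21 > 10
(3,4): 26 > 10
(5,6): 34 > 32
That's 3 pairs.

3 out-of-order pairs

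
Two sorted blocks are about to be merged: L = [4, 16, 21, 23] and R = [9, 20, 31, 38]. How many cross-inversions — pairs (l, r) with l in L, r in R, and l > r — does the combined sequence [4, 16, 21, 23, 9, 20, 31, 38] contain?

5 split inversions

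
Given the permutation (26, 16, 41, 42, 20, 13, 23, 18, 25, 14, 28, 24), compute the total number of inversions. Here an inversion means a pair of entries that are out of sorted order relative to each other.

Out-of-order pairs: 35

Sweep left to right; for each value list the smaller values that follow it:
26: 8
16: 2
41: 8
42: 8
20: 3
13: 0
23: 2
18: 1
25: 2
14: 0
28: 1
24: 0
Sum: 8 + 2 + 8 + 8 + 3 + 0 + 2 + 1 + 2 + 0 + 1 + 0 = 35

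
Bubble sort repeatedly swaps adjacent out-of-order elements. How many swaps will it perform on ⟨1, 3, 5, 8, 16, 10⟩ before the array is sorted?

Minimum adjacent swaps = number of inversions (each swap of adjacent out-of-order elements removes one inversion and no swap can remove more).
Count inversions — for each element, later elements that are smaller:
1: none → 0
3: none → 0
5: none → 0
8: none → 0
16: 10 → 1
10: none → 0
Total inversions: 0 + 0 + 0 + 0 + 1 + 0 = 1

1 swap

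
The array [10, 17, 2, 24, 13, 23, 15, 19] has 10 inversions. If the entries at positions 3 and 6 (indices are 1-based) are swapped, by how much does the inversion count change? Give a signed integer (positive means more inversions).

+3

Positions 3 and 6 hold 2 and 23; after swapping, the array is [10, 17, 23, 24, 13, 2, 15, 19].
Count, for each position, how many later elements it exceeds:
10 → 2 → 1
17 → 13, 2, 15 → 3
23 → 13, 2, 15, 19 → 4
24 → 13, 2, 15, 19 → 4
13 → 2 → 1
2 → none → 0
15 → none → 0
19 → none → 0
Sum: 1 + 3 + 4 + 4 + 1 + 0 + 0 + 0 = 13
Change: 13 − 10 = +3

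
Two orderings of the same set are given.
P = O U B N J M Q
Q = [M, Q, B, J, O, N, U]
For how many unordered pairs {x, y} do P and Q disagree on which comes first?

16 disagreeing pairs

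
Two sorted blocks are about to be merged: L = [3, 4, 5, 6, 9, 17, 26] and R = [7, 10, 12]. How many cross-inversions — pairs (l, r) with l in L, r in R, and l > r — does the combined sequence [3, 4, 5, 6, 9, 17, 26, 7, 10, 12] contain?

For each element r of the right run, count left-run elements greater than r:
r = 7: 9, 17, 26 → 3
r = 10: 17, 26 → 2
r = 12: 17, 26 → 2
Cross-inversions: 3 + 2 + 2 = 7

Cross-inversions: 7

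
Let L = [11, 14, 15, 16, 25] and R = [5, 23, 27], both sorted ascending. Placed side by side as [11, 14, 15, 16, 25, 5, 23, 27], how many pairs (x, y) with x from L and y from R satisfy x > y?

Cross-inversions: 6

Count, for every r in R, how many entries of L exceed r:
r = 5: 11, 14, 15, 16, 25 → 5
r = 23: 25 → 1
r = 27: none → 0
Cross-inversions: 5 + 1 + 0 = 6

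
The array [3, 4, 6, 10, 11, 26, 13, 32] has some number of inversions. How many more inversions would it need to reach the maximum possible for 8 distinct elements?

27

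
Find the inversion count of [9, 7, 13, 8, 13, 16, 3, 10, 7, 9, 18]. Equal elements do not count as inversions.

22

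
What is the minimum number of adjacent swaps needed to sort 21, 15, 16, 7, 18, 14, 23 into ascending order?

There are 10 adjacent swaps.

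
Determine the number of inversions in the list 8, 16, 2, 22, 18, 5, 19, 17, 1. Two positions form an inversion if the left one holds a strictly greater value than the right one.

19

Sweep left to right; for each value list the smaller values that follow it:
8 → 2, 5, 1 → 3
16 → 2, 5, 1 → 3
2 → 1 → 1
22 → 18, 5, 19, 17, 1 → 5
18 → 5, 17, 1 → 3
5 → 1 → 1
19 → 17, 1 → 2
17 → 1 → 1
1 → none → 0
Sum: 3 + 3 + 1 + 5 + 3 + 1 + 2 + 1 + 0 = 19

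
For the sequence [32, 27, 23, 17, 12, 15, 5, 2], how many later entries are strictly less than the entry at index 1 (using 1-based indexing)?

7

The element at index 1 is 32.
Elements after it: 27, 23, 17, 12, 15, 5, 2
Those smaller than 32: 27, 23, 17, 12, 15, 5, 2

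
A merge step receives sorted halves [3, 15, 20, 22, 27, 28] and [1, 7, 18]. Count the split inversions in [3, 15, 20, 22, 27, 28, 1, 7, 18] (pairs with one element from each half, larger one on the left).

15 cross-inversions

Take each right-half value and tally the left-half values above it:
r = 1: 3, 15, 20, 22, 27, 28 → 6
r = 7: 15, 20, 22, 27, 28 → 5
r = 18: 20, 22, 27, 28 → 4
Cross-inversions: 6 + 5 + 4 = 15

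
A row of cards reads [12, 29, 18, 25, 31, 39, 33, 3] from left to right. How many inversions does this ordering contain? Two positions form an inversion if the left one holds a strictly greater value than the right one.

10 inversions

For each element, count later entries that are smaller:
12 → 3 → 1
29 → 18, 25, 3 → 3
18 → 3 → 1
25 → 3 → 1
31 → 3 → 1
39 → 33, 3 → 2
33 → 3 → 1
3 → none → 0
Sum: 1 + 3 + 1 + 1 + 1 + 2 + 1 + 0 = 10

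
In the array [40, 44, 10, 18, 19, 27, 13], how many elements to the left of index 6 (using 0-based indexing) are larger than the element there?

5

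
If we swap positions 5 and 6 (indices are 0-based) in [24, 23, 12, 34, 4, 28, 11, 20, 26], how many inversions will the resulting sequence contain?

18

Positions 5 and 6 hold 28 and 11; after swapping, the array is [24, 23, 12, 34, 4, 11, 28, 20, 26].
Element-by-element contributions:
24: 5
23: 4
12: 2
34: 5
4: 0
11: 0
28: 2
20: 0
26: 0
Sum: 5 + 4 + 2 + 5 + 0 + 0 + 2 + 0 + 0 = 18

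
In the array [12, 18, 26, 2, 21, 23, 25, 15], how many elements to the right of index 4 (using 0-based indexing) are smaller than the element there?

1 such element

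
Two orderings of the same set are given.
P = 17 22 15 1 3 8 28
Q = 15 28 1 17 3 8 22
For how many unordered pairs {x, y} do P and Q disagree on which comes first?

11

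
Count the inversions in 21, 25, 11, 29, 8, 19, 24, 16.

16

For each element, count later entries that are smaller:
21 → 11, 8, 19, 16 → 4
25 → 11, 8, 19, 24, 16 → 5
11 → 8 → 1
29 → 8, 19, 24, 16 → 4
8 → none → 0
19 → 16 → 1
24 → 16 → 1
16 → none → 0
Sum: 4 + 5 + 1 + 4 + 0 + 1 + 1 + 0 = 16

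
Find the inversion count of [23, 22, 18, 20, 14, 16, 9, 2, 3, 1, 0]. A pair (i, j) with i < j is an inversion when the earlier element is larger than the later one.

Count, for each position, how many later elements it exceeds:
23 → 22, 18, 20, 14, 16, 9, 2, 3, 1, 0 → 10
22 → 18, 20, 14, 16, 9, 2, 3, 1, 0 → 9
18 → 14, 16, 9, 2, 3, 1, 0 → 7
20 → 14, 16, 9, 2, 3, 1, 0 → 7
14 → 9, 2, 3, 1, 0 → 5
16 → 9, 2, 3, 1, 0 → 5
9 → 2, 3, 1, 0 → 4
2 → 1, 0 → 2
3 → 1, 0 → 2
1 → 0 → 1
0 → none → 0
Sum: 10 + 9 + 7 + 7 + 5 + 5 + 4 + 2 + 2 + 1 + 0 = 52

52 inversions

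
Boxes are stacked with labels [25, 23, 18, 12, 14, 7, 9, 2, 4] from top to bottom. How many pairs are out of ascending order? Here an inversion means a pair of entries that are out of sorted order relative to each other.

There are 33 out-of-order pairs.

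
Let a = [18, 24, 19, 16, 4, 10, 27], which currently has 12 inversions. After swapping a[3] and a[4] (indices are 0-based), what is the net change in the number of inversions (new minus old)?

-1

Positions 3 and 4 hold 16 and 4; after swapping, the array is [18, 24, 19, 4, 16, 10, 27].
Sweep left to right; for each value list the smaller values that follow it:
18 → 4, 16, 10 → 3
24 → 19, 4, 16, 10 → 4
19 → 4, 16, 10 → 3
4 → none → 0
16 → 10 → 1
10 → none → 0
27 → none → 0
Sum: 3 + 4 + 3 + 0 + 1 + 0 + 0 = 11
Change: 11 − 12 = -1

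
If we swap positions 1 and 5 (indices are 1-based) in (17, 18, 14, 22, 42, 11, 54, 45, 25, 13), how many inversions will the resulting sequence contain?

Positions 1 and 5 hold 17 and 42; after swapping, the array is [42, 18, 14, 22, 17, 11, 54, 45, 25, 13].
Sweep left to right; for each value list the smaller values that follow it:
42 → 18, 14, 22, 17, 11, 25, 13 → 7
18 → 14, 17, 11, 13 → 4
14 → 11, 13 → 2
22 → 17, 11, 13 → 3
17 → 11, 13 → 2
11 → none → 0
54 → 45, 25, 13 → 3
45 → 25, 13 → 2
25 → 13 → 1
13 → none → 0
Sum: 7 + 4 + 2 + 3 + 2 + 0 + 3 + 2 + 1 + 0 = 24

There are 24 inversions.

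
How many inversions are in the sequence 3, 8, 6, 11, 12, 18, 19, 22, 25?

1

Sweep left to right; for each value list the smaller values that follow it:
3 → none → 0
8 → 6 → 1
6 → none → 0
11 → none → 0
12 → none → 0
18 → none → 0
19 → none → 0
22 → none → 0
25 → none → 0
Sum: 0 + 1 + 0 + 0 + 0 + 0 + 0 + 0 + 0 = 1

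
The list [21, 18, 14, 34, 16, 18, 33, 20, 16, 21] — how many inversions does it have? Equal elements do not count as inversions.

20 inversions

Element-by-element contributions:
21: 6
18: 3
14: 0
34: 6
16: 0
18: 1
33: 3
20: 1
16: 0
21: 0
Sum: 6 + 3 + 0 + 6 + 0 + 1 + 3 + 1 + 0 + 0 = 20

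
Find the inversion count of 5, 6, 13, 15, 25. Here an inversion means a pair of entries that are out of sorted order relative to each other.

0

Inversion pairs (indices are 0-based):
(none)
That's 0 pairs.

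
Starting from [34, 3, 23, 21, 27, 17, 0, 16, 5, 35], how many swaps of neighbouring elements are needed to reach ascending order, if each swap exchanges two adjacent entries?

Swaps: 26

Minimum adjacent swaps = number of inversions (each swap of adjacent out-of-order elements removes one inversion and no swap can remove more).
Count inversions — for each element, later elements that are smaller:
34: 3, 23, 21, 27, 17, 0, 16, 5 → 8
3: 0 → 1
23: 21, 17, 0, 16, 5 → 5
21: 17, 0, 16, 5 → 4
27: 17, 0, 16, 5 → 4
17: 0, 16, 5 → 3
0: none → 0
16: 5 → 1
5: none → 0
35: none → 0
Total inversions: 8 + 1 + 5 + 4 + 4 + 3 + 0 + 1 + 0 + 0 = 26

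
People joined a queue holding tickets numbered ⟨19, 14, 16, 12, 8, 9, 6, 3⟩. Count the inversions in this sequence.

Sweep left to right; for each value list the smaller values that follow it:
19 → 14, 16, 12, 8, 9, 6, 3 → 7
14 → 12, 8, 9, 6, 3 → 5
16 → 12, 8, 9, 6, 3 → 5
12 → 8, 9, 6, 3 → 4
8 → 6, 3 → 2
9 → 6, 3 → 2
6 → 3 → 1
3 → none → 0
Sum: 7 + 5 + 5 + 4 + 2 + 2 + 1 + 0 = 26

26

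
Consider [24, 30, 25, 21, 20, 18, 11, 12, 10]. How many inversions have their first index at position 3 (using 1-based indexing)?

The element at index 3 is 25.
Elements after it: 21, 20, 18, 11, 12, 10
Those smaller than 25: 21, 20, 18, 11, 12, 10

6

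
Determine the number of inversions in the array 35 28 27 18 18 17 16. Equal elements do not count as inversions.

Sweep left to right; for each value list the smaller values that follow it:
35: 6
28: 5
27: 4
18: 2
18: 2
17: 1
16: 0
Sum: 6 + 5 + 4 + 2 + 2 + 1 + 0 = 20

There are 20 inversions.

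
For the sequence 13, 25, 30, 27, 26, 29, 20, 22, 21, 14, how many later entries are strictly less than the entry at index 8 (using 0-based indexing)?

The element at index 8 is 21.
Elements after it: 14
Those smaller than 21: 14

1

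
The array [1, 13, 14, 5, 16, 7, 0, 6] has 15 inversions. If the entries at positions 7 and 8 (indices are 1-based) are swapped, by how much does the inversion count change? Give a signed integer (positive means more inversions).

+1

Positions 7 and 8 hold 0 and 6; after swapping, the array is [1, 13, 14, 5, 16, 7, 6, 0].
Sweep left to right; for each value list the smaller values that follow it:
1 → 0 → 1
13 → 5, 7, 6, 0 → 4
14 → 5, 7, 6, 0 → 4
5 → 0 → 1
16 → 7, 6, 0 → 3
7 → 6, 0 → 2
6 → 0 → 1
0 → none → 0
Sum: 1 + 4 + 4 + 1 + 3 + 2 + 1 + 0 = 16
Change: 16 − 15 = +1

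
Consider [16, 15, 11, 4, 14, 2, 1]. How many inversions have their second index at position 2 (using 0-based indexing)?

2

The element at index 2 is 11.
Elements before it: 16, 15
Those larger than 11: 16, 15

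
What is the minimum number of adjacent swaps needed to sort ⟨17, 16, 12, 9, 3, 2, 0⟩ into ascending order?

Each adjacent swap fixes exactly one inversion, so the minimum swap count equals the number of inversions.
Count inversions — for each element, later elements that are smaller:
17: 16, 12, 9, 3, 2, 0 → 6
16: 12, 9, 3, 2, 0 → 5
12: 9, 3, 2, 0 → 4
9: 3, 2, 0 → 3
3: 2, 0 → 2
2: 0 → 1
0: none → 0
Total inversions: 6 + 5 + 4 + 3 + 2 + 1 + 0 = 21

21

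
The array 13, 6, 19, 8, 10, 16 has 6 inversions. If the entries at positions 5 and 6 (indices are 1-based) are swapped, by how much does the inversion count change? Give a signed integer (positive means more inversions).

Positions 5 and 6 hold 10 and 16; after swapping, the array is [13, 6, 19, 8, 16, 10].
Sweep left to right; for each value list the smaller values that follow it:
13 → 6, 8, 10 → 3
6 → none → 0
19 → 8, 16, 10 → 3
8 → none → 0
16 → 10 → 1
10 → none → 0
Sum: 3 + 0 + 3 + 0 + 1 + 0 = 7
Change: 7 − 6 = +1

+1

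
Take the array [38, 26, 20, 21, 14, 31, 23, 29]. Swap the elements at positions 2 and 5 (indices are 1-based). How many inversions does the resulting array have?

There are 10 inversions.

Positions 2 and 5 hold 26 and 14; after swapping, the array is [38, 14, 20, 21, 26, 31, 23, 29].
Sweep left to right; for each value list the smaller values that follow it:
38: 7
14: 0
20: 0
21: 0
26: 1
31: 2
23: 0
29: 0
Sum: 7 + 0 + 0 + 0 + 1 + 2 + 0 + 0 = 10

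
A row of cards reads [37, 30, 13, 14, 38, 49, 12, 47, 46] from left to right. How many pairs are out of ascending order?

14 inversions

Sweep left to right; for each value list the smaller values that follow it:
37: 4
30: 3
13: 1
14: 1
38: 1
49: 3
12: 0
47: 1
46: 0
Sum: 4 + 3 + 1 + 1 + 1 + 3 + 0 + 1 + 0 = 14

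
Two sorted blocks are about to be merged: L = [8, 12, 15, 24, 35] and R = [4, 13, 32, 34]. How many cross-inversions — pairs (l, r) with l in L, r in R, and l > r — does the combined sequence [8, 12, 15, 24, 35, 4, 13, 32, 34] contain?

For each element r of the right run, count left-run elements greater than r:
r = 4: 8, 12, 15, 24, 35 → 5
r = 13: 15, 24, 35 → 3
r = 32: 35 → 1
r = 34: 35 → 1
Cross-inversions: 5 + 3 + 1 + 1 = 10

10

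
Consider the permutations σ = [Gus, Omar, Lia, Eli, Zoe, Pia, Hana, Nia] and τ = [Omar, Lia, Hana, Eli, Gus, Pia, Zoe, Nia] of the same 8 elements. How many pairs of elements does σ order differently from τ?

Assign each item its position (1..8) in the first ordering, then rewrite the second ordering as that position sequence:
positions: Gus→1, Omar→2, Lia→3, Eli→4, Zoe→5, Pia→6, Hana→7, Nia→8
second ordering as positions: [2, 3, 7, 4, 1, 6, 5, 8]
Discordant pairs = inversions in this position sequence.
2: 1 → 1
3: 1 → 1
7: 4, 1, 6, 5 → 4
4: 1 → 1
1: 0
6: 5 → 1
5: 0
8: 0
Total: 1 + 1 + 4 + 1 + 0 + 1 + 0 + 0 = 8

Discordant pairs: 8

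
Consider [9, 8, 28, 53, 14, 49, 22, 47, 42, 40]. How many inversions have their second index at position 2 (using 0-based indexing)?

0

The element at index 2 is 28.
Elements before it: 9, 8
None of them are larger than 28.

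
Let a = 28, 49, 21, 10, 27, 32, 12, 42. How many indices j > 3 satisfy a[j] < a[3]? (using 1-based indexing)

The element at index 3 is 21.
Elements after it: 10, 27, 32, 12, 42
Those smaller than 21: 10, 12

2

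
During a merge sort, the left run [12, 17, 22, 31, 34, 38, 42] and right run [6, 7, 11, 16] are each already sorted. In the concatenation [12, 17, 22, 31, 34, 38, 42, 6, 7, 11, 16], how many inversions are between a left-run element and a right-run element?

Take each right-half value and tally the left-half values above it:
r = 6: 12, 17, 22, 31, 34, 38, 42 → 7
r = 7: 12, 17, 22, 31, 34, 38, 42 → 7
r = 11: 12, 17, 22, 31, 34, 38, 42 → 7
r = 16: 17, 22, 31, 34, 38, 42 → 6
Cross-inversions: 7 + 7 + 7 + 6 = 27

27 cross-inversions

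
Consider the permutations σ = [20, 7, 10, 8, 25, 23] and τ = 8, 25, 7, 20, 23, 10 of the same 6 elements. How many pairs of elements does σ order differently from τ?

8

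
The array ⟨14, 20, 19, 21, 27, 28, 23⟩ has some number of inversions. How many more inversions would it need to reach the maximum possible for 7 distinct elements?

Maximum inversions for 7 distinct elements is C(7, 2) = 7·6/2 = 21.
Current inversions — for each element, count later smaller elements:
14: 0
20: 1
19: 0
21: 0
27: 1
28: 1
23: 0
Current total: 0 + 1 + 0 + 0 + 1 + 1 + 0 = 3
Shortfall: 21 − 3 = 18

18 inversions short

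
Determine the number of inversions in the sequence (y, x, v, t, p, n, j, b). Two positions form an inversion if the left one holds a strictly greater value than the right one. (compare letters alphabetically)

28 inversions

For each element, count later entries that are smaller:
y → x, v, t, p, n, j, b → 7
x → v, t, p, n, j, b → 6
v → t, p, n, j, b → 5
t → p, n, j, b → 4
p → n, j, b → 3
n → j, b → 2
j → b → 1
b → none → 0
Sum: 7 + 6 + 5 + 4 + 3 + 2 + 1 + 0 = 28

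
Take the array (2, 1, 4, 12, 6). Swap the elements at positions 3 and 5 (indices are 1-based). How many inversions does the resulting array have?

3 inversions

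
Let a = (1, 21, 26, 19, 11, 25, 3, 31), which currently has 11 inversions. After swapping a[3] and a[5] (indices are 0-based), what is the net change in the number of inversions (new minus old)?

+1

Positions 3 and 5 hold 19 and 25; after swapping, the array is [1, 21, 26, 25, 11, 19, 3, 31].
Sweep left to right; for each value list the smaller values that follow it:
1 → none → 0
21 → 11, 19, 3 → 3
26 → 25, 11, 19, 3 → 4
25 → 11, 19, 3 → 3
11 → 3 → 1
19 → 3 → 1
3 → none → 0
31 → none → 0
Sum: 0 + 3 + 4 + 3 + 1 + 1 + 0 + 0 = 12
Change: 12 − 11 = +1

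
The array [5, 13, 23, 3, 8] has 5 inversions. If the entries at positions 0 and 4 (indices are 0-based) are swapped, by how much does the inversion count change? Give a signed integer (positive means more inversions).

Positions 0 and 4 hold 5 and 8; after swapping, the array is [8, 13, 23, 3, 5].
Sweep left to right; for each value list the smaller values that follow it:
8 → 3, 5 → 2
13 → 3, 5 → 2
23 → 3, 5 → 2
3 → none → 0
5 → none → 0
Sum: 2 + 2 + 2 + 0 + 0 = 6
Change: 6 − 5 = +1

+1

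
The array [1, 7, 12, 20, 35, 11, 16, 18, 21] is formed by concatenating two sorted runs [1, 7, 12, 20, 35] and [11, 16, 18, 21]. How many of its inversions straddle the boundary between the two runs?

Count, for every r in R, how many entries of L exceed r:
r = 11: 12, 20, 35 → 3
r = 16: 20, 35 → 2
r = 18: 20, 35 → 2
r = 21: 35 → 1
Cross-inversions: 3 + 2 + 2 + 1 = 8

There are 8 cross-inversions.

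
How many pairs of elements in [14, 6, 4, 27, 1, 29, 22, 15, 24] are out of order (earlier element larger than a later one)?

14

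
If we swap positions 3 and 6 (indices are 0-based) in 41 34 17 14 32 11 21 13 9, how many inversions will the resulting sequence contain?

Positions 3 and 6 hold 14 and 21; after swapping, the array is [41, 34, 17, 21, 32, 11, 14, 13, 9].
Element-by-element contributions:
41: 8
34: 7
17: 4
21: 4
32: 4
11: 1
14: 2
13: 1
9: 0
Sum: 8 + 7 + 4 + 4 + 4 + 1 + 2 + 1 + 0 = 31

31 inversions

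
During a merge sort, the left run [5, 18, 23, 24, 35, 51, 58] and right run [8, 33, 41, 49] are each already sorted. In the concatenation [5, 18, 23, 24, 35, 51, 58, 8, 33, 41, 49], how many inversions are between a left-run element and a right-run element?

For each element r of the right run, count left-run elements greater than r:
r = 8: 18, 23, 24, 35, 51, 58 → 6
r = 33: 35, 51, 58 → 3
r = 41: 51, 58 → 2
r = 49: 51, 58 → 2
Cross-inversions: 6 + 3 + 2 + 2 = 13

There are 13 split inversions.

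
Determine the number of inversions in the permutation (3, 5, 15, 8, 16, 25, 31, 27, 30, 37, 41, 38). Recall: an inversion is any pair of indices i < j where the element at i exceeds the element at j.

Sweep left to right; for each value list the smaller values that follow it:
3 → none → 0
5 → none → 0
15 → 8 → 1
8 → none → 0
16 → none → 0
25 → none → 0
31 → 27, 30 → 2
27 → none → 0
30 → none → 0
37 → none → 0
41 → 38 → 1
38 → none → 0
Sum: 0 + 0 + 1 + 0 + 0 + 0 + 2 + 0 + 0 + 0 + 1 + 0 = 4

There are 4 inversions.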